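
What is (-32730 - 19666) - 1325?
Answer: -53721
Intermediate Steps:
(-32730 - 19666) - 1325 = -52396 - 1325 = -53721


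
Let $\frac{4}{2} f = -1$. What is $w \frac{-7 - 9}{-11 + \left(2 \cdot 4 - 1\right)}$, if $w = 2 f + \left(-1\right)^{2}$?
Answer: $0$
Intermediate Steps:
$f = - \frac{1}{2}$ ($f = \frac{1}{2} \left(-1\right) = - \frac{1}{2} \approx -0.5$)
$w = 0$ ($w = 2 \left(- \frac{1}{2}\right) + \left(-1\right)^{2} = -1 + 1 = 0$)
$w \frac{-7 - 9}{-11 + \left(2 \cdot 4 - 1\right)} = 0 \frac{-7 - 9}{-11 + \left(2 \cdot 4 - 1\right)} = 0 \left(- \frac{16}{-11 + \left(8 - 1\right)}\right) = 0 \left(- \frac{16}{-11 + 7}\right) = 0 \left(- \frac{16}{-4}\right) = 0 \left(\left(-16\right) \left(- \frac{1}{4}\right)\right) = 0 \cdot 4 = 0$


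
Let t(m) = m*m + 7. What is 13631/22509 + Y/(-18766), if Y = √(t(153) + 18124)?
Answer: 13631/22509 - √10385/9383 ≈ 0.59472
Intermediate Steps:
t(m) = 7 + m² (t(m) = m² + 7 = 7 + m²)
Y = 2*√10385 (Y = √((7 + 153²) + 18124) = √((7 + 23409) + 18124) = √(23416 + 18124) = √41540 = 2*√10385 ≈ 203.81)
13631/22509 + Y/(-18766) = 13631/22509 + (2*√10385)/(-18766) = 13631*(1/22509) + (2*√10385)*(-1/18766) = 13631/22509 - √10385/9383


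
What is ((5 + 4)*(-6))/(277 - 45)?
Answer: -27/116 ≈ -0.23276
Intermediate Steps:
((5 + 4)*(-6))/(277 - 45) = (9*(-6))/232 = (1/232)*(-54) = -27/116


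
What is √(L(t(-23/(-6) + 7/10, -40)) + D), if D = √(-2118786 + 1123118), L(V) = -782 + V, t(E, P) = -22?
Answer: √(-804 + 2*I*√248917) ≈ 15.451 + 32.291*I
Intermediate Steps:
D = 2*I*√248917 (D = √(-995668) = 2*I*√248917 ≈ 997.83*I)
√(L(t(-23/(-6) + 7/10, -40)) + D) = √((-782 - 22) + 2*I*√248917) = √(-804 + 2*I*√248917)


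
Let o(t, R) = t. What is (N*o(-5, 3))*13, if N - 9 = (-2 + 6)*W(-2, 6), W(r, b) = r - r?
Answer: -585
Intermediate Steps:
W(r, b) = 0
N = 9 (N = 9 + (-2 + 6)*0 = 9 + 4*0 = 9 + 0 = 9)
(N*o(-5, 3))*13 = (9*(-5))*13 = -45*13 = -585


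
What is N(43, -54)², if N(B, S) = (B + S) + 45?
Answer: 1156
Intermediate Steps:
N(B, S) = 45 + B + S
N(43, -54)² = (45 + 43 - 54)² = 34² = 1156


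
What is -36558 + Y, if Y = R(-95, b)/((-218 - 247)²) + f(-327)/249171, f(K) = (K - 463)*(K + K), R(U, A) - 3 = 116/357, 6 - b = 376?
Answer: -234373312109238791/6411362937525 ≈ -36556.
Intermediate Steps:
b = -370 (b = 6 - 1*376 = 6 - 376 = -370)
R(U, A) = 1187/357 (R(U, A) = 3 + 116/357 = 1187/357)
f(K) = 2*K*(-463 + K) (f(K) = (-463 + K)*(2*K) = 2*K*(-463 + K))
Y = 13294160800159/6411362937525 (Y = 1187/(357*((-218 - 247)²)) + (2*(-327)*(-463 - 327))/249171 = 1187/(357*((-465)²)) + (2*(-327)*(-790))*(1/249171) = (1187/357)/216225 + 516660*(1/249171) = (1187/357)*(1/216225) + 172220/83057 = 1187/77192325 + 172220/83057 = 13294160800159/6411362937525 ≈ 2.0735)
-36558 + Y = -36558 + 13294160800159/6411362937525 = -234373312109238791/6411362937525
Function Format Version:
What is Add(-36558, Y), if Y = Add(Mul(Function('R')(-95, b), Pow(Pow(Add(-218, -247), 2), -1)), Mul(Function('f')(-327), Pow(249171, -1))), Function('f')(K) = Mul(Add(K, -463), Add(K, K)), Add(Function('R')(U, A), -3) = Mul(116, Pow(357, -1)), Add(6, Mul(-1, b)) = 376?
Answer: Rational(-234373312109238791, 6411362937525) ≈ -36556.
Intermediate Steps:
b = -370 (b = Add(6, Mul(-1, 376)) = Add(6, -376) = -370)
Function('R')(U, A) = Rational(1187, 357) (Function('R')(U, A) = Add(3, Mul(116, Pow(357, -1))) = Add(3, Mul(116, Rational(1, 357))) = Add(3, Rational(116, 357)) = Rational(1187, 357))
Function('f')(K) = Mul(2, K, Add(-463, K)) (Function('f')(K) = Mul(Add(-463, K), Mul(2, K)) = Mul(2, K, Add(-463, K)))
Y = Rational(13294160800159, 6411362937525) (Y = Add(Mul(Rational(1187, 357), Pow(Pow(Add(-218, -247), 2), -1)), Mul(Mul(2, -327, Add(-463, -327)), Pow(249171, -1))) = Add(Mul(Rational(1187, 357), Pow(Pow(-465, 2), -1)), Mul(Mul(2, -327, -790), Rational(1, 249171))) = Add(Mul(Rational(1187, 357), Pow(216225, -1)), Mul(516660, Rational(1, 249171))) = Add(Mul(Rational(1187, 357), Rational(1, 216225)), Rational(172220, 83057)) = Add(Rational(1187, 77192325), Rational(172220, 83057)) = Rational(13294160800159, 6411362937525) ≈ 2.0735)
Add(-36558, Y) = Add(-36558, Rational(13294160800159, 6411362937525)) = Rational(-234373312109238791, 6411362937525)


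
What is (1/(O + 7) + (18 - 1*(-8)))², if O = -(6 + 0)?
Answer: 729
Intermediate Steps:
O = -6 (O = -1*6 = -6)
(1/(O + 7) + (18 - 1*(-8)))² = (1/(-6 + 7) + (18 - 1*(-8)))² = (1/1 + (18 + 8))² = (1 + 26)² = 27² = 729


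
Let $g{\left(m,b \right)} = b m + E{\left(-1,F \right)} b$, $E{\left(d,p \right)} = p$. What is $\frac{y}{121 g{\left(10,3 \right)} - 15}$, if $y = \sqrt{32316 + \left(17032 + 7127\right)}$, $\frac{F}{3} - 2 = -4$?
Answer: $\frac{5 \sqrt{251}}{479} \approx 0.16538$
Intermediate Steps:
$F = -6$ ($F = 6 + 3 \left(-4\right) = 6 - 12 = -6$)
$g{\left(m,b \right)} = - 6 b + b m$ ($g{\left(m,b \right)} = b m - 6 b = - 6 b + b m$)
$y = 15 \sqrt{251}$ ($y = \sqrt{32316 + 24159} = \sqrt{56475} = 15 \sqrt{251} \approx 237.64$)
$\frac{y}{121 g{\left(10,3 \right)} - 15} = \frac{15 \sqrt{251}}{121 \cdot 3 \left(-6 + 10\right) - 15} = \frac{15 \sqrt{251}}{121 \cdot 3 \cdot 4 - 15} = \frac{15 \sqrt{251}}{121 \cdot 12 - 15} = \frac{15 \sqrt{251}}{1452 - 15} = \frac{15 \sqrt{251}}{1437} = 15 \sqrt{251} \cdot \frac{1}{1437} = \frac{5 \sqrt{251}}{479}$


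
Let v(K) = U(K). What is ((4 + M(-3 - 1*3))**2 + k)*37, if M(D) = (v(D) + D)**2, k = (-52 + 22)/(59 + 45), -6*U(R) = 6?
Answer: 5403961/52 ≈ 1.0392e+5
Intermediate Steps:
U(R) = -1 (U(R) = -1/6*6 = -1)
v(K) = -1
k = -15/52 (k = -30/104 = -30*1/104 = -15/52 ≈ -0.28846)
M(D) = (-1 + D)**2
((4 + M(-3 - 1*3))**2 + k)*37 = ((4 + (-1 + (-3 - 1*3))**2)**2 - 15/52)*37 = ((4 + (-1 + (-3 - 3))**2)**2 - 15/52)*37 = ((4 + (-1 - 6)**2)**2 - 15/52)*37 = ((4 + (-7)**2)**2 - 15/52)*37 = ((4 + 49)**2 - 15/52)*37 = (53**2 - 15/52)*37 = (2809 - 15/52)*37 = (146053/52)*37 = 5403961/52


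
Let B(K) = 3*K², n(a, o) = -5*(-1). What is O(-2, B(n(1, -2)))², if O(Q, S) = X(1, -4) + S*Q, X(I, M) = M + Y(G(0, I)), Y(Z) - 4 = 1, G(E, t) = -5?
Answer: 22201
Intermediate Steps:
Y(Z) = 5 (Y(Z) = 4 + 1 = 5)
n(a, o) = 5
X(I, M) = 5 + M (X(I, M) = M + 5 = 5 + M)
O(Q, S) = 1 + Q*S (O(Q, S) = (5 - 4) + S*Q = 1 + Q*S)
O(-2, B(n(1, -2)))² = (1 - 6*5²)² = (1 - 6*25)² = (1 - 2*75)² = (1 - 150)² = (-149)² = 22201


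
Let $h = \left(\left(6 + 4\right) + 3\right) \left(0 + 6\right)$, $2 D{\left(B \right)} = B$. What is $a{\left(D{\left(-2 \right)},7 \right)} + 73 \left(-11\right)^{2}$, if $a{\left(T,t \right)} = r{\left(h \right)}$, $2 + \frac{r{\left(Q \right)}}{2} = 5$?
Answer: $8839$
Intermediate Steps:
$D{\left(B \right)} = \frac{B}{2}$
$h = 78$ ($h = \left(10 + 3\right) 6 = 13 \cdot 6 = 78$)
$r{\left(Q \right)} = 6$ ($r{\left(Q \right)} = -4 + 2 \cdot 5 = -4 + 10 = 6$)
$a{\left(T,t \right)} = 6$
$a{\left(D{\left(-2 \right)},7 \right)} + 73 \left(-11\right)^{2} = 6 + 73 \left(-11\right)^{2} = 6 + 73 \cdot 121 = 6 + 8833 = 8839$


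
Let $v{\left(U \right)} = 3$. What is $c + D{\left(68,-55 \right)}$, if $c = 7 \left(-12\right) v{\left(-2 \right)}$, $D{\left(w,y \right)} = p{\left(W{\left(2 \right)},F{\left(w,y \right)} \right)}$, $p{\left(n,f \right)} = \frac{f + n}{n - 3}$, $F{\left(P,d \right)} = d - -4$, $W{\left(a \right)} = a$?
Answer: $-203$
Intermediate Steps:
$F{\left(P,d \right)} = 4 + d$ ($F{\left(P,d \right)} = d + 4 = 4 + d$)
$p{\left(n,f \right)} = \frac{f + n}{-3 + n}$
$D{\left(w,y \right)} = -6 - y$ ($D{\left(w,y \right)} = \frac{\left(4 + y\right) + 2}{-3 + 2} = \frac{6 + y}{-1} = - (6 + y) = -6 - y$)
$c = -252$ ($c = 7 \left(-12\right) 3 = \left(-84\right) 3 = -252$)
$c + D{\left(68,-55 \right)} = -252 - -49 = -252 + \left(-6 + 55\right) = -252 + 49 = -203$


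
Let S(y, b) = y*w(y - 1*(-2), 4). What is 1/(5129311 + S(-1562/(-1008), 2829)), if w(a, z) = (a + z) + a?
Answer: 127008/651465715945 ≈ 1.9496e-7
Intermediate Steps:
w(a, z) = z + 2*a
S(y, b) = y*(8 + 2*y) (S(y, b) = y*(4 + 2*(y - 1*(-2))) = y*(4 + 2*(y + 2)) = y*(4 + 2*(2 + y)) = y*(4 + (4 + 2*y)) = y*(8 + 2*y))
1/(5129311 + S(-1562/(-1008), 2829)) = 1/(5129311 + 2*(-1562/(-1008))*(4 - 1562/(-1008))) = 1/(5129311 + 2*(-1562*(-1/1008))*(4 - 1562*(-1/1008))) = 1/(5129311 + 2*(781/504)*(4 + 781/504)) = 1/(5129311 + 2*(781/504)*(2797/504)) = 1/(5129311 + 2184457/127008) = 1/(651465715945/127008) = 127008/651465715945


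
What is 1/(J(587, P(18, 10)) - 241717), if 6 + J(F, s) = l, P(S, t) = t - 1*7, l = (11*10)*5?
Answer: -1/241173 ≈ -4.1464e-6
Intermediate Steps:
l = 550 (l = 110*5 = 550)
P(S, t) = -7 + t (P(S, t) = t - 7 = -7 + t)
J(F, s) = 544 (J(F, s) = -6 + 550 = 544)
1/(J(587, P(18, 10)) - 241717) = 1/(544 - 241717) = 1/(-241173) = -1/241173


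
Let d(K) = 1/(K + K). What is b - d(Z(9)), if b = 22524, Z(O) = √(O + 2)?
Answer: 22524 - √11/22 ≈ 22524.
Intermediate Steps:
Z(O) = √(2 + O)
d(K) = 1/(2*K)
b - d(Z(9)) = 22524 - 1/(2*(√(2 + 9))) = 22524 - 1/(2*(√11)) = 22524 - √11/11/2 = 22524 - √11/22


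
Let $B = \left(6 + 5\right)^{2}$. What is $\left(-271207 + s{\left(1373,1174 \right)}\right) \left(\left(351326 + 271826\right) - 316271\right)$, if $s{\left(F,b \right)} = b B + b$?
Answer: $-39274323499$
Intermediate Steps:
$B = 121$ ($B = 11^{2} = 121$)
$s{\left(F,b \right)} = 122 b$ ($s{\left(F,b \right)} = b 121 + b = 121 b + b = 122 b$)
$\left(-271207 + s{\left(1373,1174 \right)}\right) \left(\left(351326 + 271826\right) - 316271\right) = \left(-271207 + 122 \cdot 1174\right) \left(\left(351326 + 271826\right) - 316271\right) = \left(-271207 + 143228\right) \left(623152 - 316271\right) = \left(-127979\right) 306881 = -39274323499$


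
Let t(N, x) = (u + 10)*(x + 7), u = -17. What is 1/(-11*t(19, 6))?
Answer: 1/1001 ≈ 0.00099900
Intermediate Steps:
t(N, x) = -49 - 7*x (t(N, x) = (-17 + 10)*(x + 7) = -7*(7 + x) = -49 - 7*x)
1/(-11*t(19, 6)) = 1/(-11*(-49 - 7*6)) = 1/(-11*(-49 - 42)) = 1/(-11*(-91)) = 1/1001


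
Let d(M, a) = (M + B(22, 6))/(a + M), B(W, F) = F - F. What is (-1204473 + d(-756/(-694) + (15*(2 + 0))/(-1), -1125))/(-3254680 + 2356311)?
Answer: 160759803493/119904412061 ≈ 1.3407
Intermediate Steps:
B(W, F) = 0
d(M, a) = M/(M + a) (d(M, a) = (M + 0)/(a + M) = M/(M + a))
(-1204473 + d(-756/(-694) + (15*(2 + 0))/(-1), -1125))/(-3254680 + 2356311) = (-1204473 + (-756/(-694) + (15*(2 + 0))/(-1))/((-756/(-694) + (15*(2 + 0))/(-1)) - 1125))/(-3254680 + 2356311) = (-1204473 + (-756*(-1/694) + (15*2)*(-1))/((-756*(-1/694) + (15*2)*(-1)) - 1125))/(-898369) = (-1204473 + (378/347 + 30*(-1))/((378/347 + 30*(-1)) - 1125))*(-1/898369) = (-1204473 + (378/347 - 30)/((378/347 - 30) - 1125))*(-1/898369) = (-1204473 - 10032/(347*(-10032/347 - 1125)))*(-1/898369) = (-1204473 - 10032/(347*(-400407/347)))*(-1/898369) = (-1204473 - 10032/347*(-347/400407))*(-1/898369) = (-1204473 + 3344/133469)*(-1/898369) = -160759803493/133469*(-1/898369) = 160759803493/119904412061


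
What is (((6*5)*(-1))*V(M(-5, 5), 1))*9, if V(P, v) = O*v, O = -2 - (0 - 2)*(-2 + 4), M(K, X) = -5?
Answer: -540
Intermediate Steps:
O = 2 (O = -2 - (-2)*2 = -2 - 1*(-4) = -2 + 4 = 2)
V(P, v) = 2*v
(((6*5)*(-1))*V(M(-5, 5), 1))*9 = (((6*5)*(-1))*(2*1))*9 = ((30*(-1))*2)*9 = -30*2*9 = -60*9 = -540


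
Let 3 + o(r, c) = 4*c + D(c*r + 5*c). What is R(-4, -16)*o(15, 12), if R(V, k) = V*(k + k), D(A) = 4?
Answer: 6272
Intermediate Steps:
R(V, k) = 2*V*k (R(V, k) = V*(2*k) = 2*V*k)
o(r, c) = 1 + 4*c (o(r, c) = -3 + (4*c + 4) = -3 + (4 + 4*c) = 1 + 4*c)
R(-4, -16)*o(15, 12) = (2*(-4)*(-16))*(1 + 4*12) = 128*(1 + 48) = 128*49 = 6272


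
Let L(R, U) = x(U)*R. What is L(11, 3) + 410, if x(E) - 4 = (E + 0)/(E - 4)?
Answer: 421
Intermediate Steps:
x(E) = 4 + E/(-4 + E) (x(E) = 4 + (E + 0)/(E - 4) = 4 + E/(-4 + E))
L(R, U) = R*(-16 + 5*U)/(-4 + U) (L(R, U) = ((-16 + 5*U)/(-4 + U))*R = R*(-16 + 5*U)/(-4 + U))
L(11, 3) + 410 = 11*(-16 + 5*3)/(-4 + 3) + 410 = 11*(-16 + 15)/(-1) + 410 = 11*(-1)*(-1) + 410 = 11 + 410 = 421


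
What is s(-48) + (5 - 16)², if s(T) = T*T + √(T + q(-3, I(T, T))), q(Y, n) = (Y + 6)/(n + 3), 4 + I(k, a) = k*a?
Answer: 2425 + I*√5195427/329 ≈ 2425.0 + 6.9281*I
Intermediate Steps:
I(k, a) = -4 + a*k (I(k, a) = -4 + k*a = -4 + a*k)
q(Y, n) = (6 + Y)/(3 + n)
s(T) = T² + √(T + 3/(-1 + T²)) (s(T) = T*T + √(T + (6 - 3)/(3 + (-4 + T*T))) = T² + √(T + 3/(3 + (-4 + T²))) = T² + √(T + 3/(-1 + T²)))
s(-48) + (5 - 16)² = ((-48)² + √((3 + (-48)³ - 1*(-48))/(-1 + (-48)²))) + (5 - 16)² = (2304 + √((3 - 110592 + 48)/(-1 + 2304))) + (-11)² = (2304 + √(-110541/2303)) + 121 = (2304 + I*√5195427/329) + 121 = 2425 + I*√5195427/329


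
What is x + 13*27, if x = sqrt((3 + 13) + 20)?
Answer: 357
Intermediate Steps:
x = 6 (x = sqrt(16 + 20) = sqrt(36) = 6)
x + 13*27 = 6 + 13*27 = 6 + 351 = 357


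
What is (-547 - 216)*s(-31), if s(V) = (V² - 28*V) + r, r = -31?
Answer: -1371874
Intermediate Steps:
s(V) = -31 + V² - 28*V (s(V) = (V² - 28*V) - 31 = -31 + V² - 28*V)
(-547 - 216)*s(-31) = (-547 - 216)*(-31 + (-31)² - 28*(-31)) = -763*(-31 + 961 + 868) = -763*1798 = -1371874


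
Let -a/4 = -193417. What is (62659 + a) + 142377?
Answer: 978704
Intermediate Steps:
a = 773668 (a = -4*(-193417) = 773668)
(62659 + a) + 142377 = (62659 + 773668) + 142377 = 836327 + 142377 = 978704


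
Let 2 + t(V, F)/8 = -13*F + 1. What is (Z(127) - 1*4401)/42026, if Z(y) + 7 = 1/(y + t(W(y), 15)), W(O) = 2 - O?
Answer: -6351929/60559466 ≈ -0.10489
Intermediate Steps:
t(V, F) = -8 - 104*F (t(V, F) = -16 + 8*(-13*F + 1) = -16 + 8*(1 - 13*F) = -16 + (8 - 104*F) = -8 - 104*F)
Z(y) = -7 + 1/(-1568 + y) (Z(y) = -7 + 1/(y + (-8 - 104*15)) = -7 + 1/(y + (-8 - 1560)) = -7 + 1/(y - 1568) = -7 + 1/(-1568 + y))
(Z(127) - 1*4401)/42026 = ((10977 - 7*127)/(-1568 + 127) - 1*4401)/42026 = ((10977 - 889)/(-1441) - 4401)*(1/42026) = (-1/1441*10088 - 4401)*(1/42026) = (-10088/1441 - 4401)*(1/42026) = -6351929/1441*1/42026 = -6351929/60559466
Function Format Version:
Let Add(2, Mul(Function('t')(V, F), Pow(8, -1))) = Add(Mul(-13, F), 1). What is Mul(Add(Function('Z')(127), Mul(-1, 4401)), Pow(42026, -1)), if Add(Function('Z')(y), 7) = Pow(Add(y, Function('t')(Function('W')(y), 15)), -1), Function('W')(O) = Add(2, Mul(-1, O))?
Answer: Rational(-6351929, 60559466) ≈ -0.10489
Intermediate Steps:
Function('t')(V, F) = Add(-8, Mul(-104, F)) (Function('t')(V, F) = Add(-16, Mul(8, Add(Mul(-13, F), 1))) = Add(-16, Mul(8, Add(1, Mul(-13, F)))) = Add(-16, Add(8, Mul(-104, F))) = Add(-8, Mul(-104, F)))
Function('Z')(y) = Add(-7, Pow(Add(-1568, y), -1)) (Function('Z')(y) = Add(-7, Pow(Add(y, Add(-8, Mul(-104, 15))), -1)) = Add(-7, Pow(Add(y, Add(-8, -1560)), -1)) = Add(-7, Pow(Add(y, -1568), -1)) = Add(-7, Pow(Add(-1568, y), -1)))
Mul(Add(Function('Z')(127), Mul(-1, 4401)), Pow(42026, -1)) = Mul(Add(Mul(Pow(Add(-1568, 127), -1), Add(10977, Mul(-7, 127))), Mul(-1, 4401)), Pow(42026, -1)) = Mul(Add(Mul(Pow(-1441, -1), Add(10977, -889)), -4401), Rational(1, 42026)) = Mul(Add(Mul(Rational(-1, 1441), 10088), -4401), Rational(1, 42026)) = Mul(Add(Rational(-10088, 1441), -4401), Rational(1, 42026)) = Mul(Rational(-6351929, 1441), Rational(1, 42026)) = Rational(-6351929, 60559466)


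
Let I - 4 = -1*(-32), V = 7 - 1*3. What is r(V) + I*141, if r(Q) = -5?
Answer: 5071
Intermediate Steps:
V = 4 (V = 7 - 3 = 4)
I = 36 (I = 4 - 1*(-32) = 4 + 32 = 36)
r(V) + I*141 = -5 + 36*141 = -5 + 5076 = 5071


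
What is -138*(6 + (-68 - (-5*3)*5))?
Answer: -1794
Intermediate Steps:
-138*(6 + (-68 - (-5*3)*5)) = -138*(6 + (-68 - (-15)*5)) = -138*(6 + (-68 - 1*(-75))) = -138*(6 + (-68 + 75)) = -138*(6 + 7) = -138*13 = -1794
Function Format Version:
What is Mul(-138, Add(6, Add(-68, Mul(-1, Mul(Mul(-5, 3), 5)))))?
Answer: -1794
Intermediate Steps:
Mul(-138, Add(6, Add(-68, Mul(-1, Mul(Mul(-5, 3), 5))))) = Mul(-138, Add(6, Add(-68, Mul(-1, Mul(-15, 5))))) = Mul(-138, Add(6, Add(-68, Mul(-1, -75)))) = Mul(-138, Add(6, Add(-68, 75))) = Mul(-138, Add(6, 7)) = Mul(-138, 13) = -1794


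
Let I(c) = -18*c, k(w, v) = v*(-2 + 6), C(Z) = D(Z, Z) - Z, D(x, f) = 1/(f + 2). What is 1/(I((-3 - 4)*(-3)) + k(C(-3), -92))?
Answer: -1/746 ≈ -0.0013405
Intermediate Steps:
D(x, f) = 1/(2 + f)
C(Z) = 1/(2 + Z) - Z
k(w, v) = 4*v (k(w, v) = v*4 = 4*v)
1/(I((-3 - 4)*(-3)) + k(C(-3), -92)) = 1/(-18*(-3 - 4)*(-3) + 4*(-92)) = 1/(-(-126)*(-3) - 368) = 1/(-18*21 - 368) = 1/(-378 - 368) = 1/(-746) = -1/746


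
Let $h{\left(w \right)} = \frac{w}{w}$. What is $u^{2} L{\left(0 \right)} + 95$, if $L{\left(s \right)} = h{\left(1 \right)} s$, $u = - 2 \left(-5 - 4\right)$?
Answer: $95$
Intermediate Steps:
$u = 18$ ($u = \left(-2\right) \left(-9\right) = 18$)
$h{\left(w \right)} = 1$
$L{\left(s \right)} = s$ ($L{\left(s \right)} = 1 s = s$)
$u^{2} L{\left(0 \right)} + 95 = 18^{2} \cdot 0 + 95 = 324 \cdot 0 + 95 = 0 + 95 = 95$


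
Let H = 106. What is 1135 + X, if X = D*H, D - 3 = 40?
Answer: 5693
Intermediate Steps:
D = 43 (D = 3 + 40 = 43)
X = 4558 (X = 43*106 = 4558)
1135 + X = 1135 + 4558 = 5693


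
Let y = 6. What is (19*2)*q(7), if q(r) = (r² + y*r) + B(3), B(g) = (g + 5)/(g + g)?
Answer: 10526/3 ≈ 3508.7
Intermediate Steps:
B(g) = (5 + g)/(2*g) (B(g) = (5 + g)/((2*g)) = (5 + g)*(1/(2*g)) = (5 + g)/(2*g))
q(r) = 4/3 + r² + 6*r (q(r) = (r² + 6*r) + (½)*(5 + 3)/3 = (r² + 6*r) + (½)*(⅓)*8 = (r² + 6*r) + 4/3 = 4/3 + r² + 6*r)
(19*2)*q(7) = (19*2)*(4/3 + 7² + 6*7) = 38*(4/3 + 49 + 42) = 38*(277/3) = 10526/3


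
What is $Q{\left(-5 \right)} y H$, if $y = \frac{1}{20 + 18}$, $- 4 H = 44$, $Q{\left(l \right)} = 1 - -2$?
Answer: $- \frac{33}{38} \approx -0.86842$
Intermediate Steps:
$Q{\left(l \right)} = 3$ ($Q{\left(l \right)} = 1 + 2 = 3$)
$H = -11$ ($H = \left(- \frac{1}{4}\right) 44 = -11$)
$y = \frac{1}{38} \approx 0.026316$
$Q{\left(-5 \right)} y H = 3 \cdot \frac{1}{38} \left(-11\right) = \frac{3}{38} \left(-11\right) = - \frac{33}{38}$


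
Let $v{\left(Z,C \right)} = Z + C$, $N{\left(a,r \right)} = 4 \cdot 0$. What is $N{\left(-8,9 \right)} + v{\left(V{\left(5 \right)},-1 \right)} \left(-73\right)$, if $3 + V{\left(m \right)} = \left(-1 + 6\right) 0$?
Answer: $292$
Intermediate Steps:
$N{\left(a,r \right)} = 0$
$V{\left(m \right)} = -3$ ($V{\left(m \right)} = -3 + \left(-1 + 6\right) 0 = -3 + 5 \cdot 0 = -3 + 0 = -3$)
$v{\left(Z,C \right)} = C + Z$
$N{\left(-8,9 \right)} + v{\left(V{\left(5 \right)},-1 \right)} \left(-73\right) = 0 + \left(-1 - 3\right) \left(-73\right) = 0 - -292 = 0 + 292 = 292$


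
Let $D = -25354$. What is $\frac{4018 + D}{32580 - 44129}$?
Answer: $\frac{21336}{11549} \approx 1.8474$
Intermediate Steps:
$\frac{4018 + D}{32580 - 44129} = \frac{4018 - 25354}{32580 - 44129} = - \frac{21336}{-11549} = \left(-21336\right) \left(- \frac{1}{11549}\right) = \frac{21336}{11549}$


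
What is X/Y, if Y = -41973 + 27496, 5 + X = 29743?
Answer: -29738/14477 ≈ -2.0542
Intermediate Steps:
X = 29738 (X = -5 + 29743 = 29738)
Y = -14477
X/Y = 29738/(-14477) = 29738*(-1/14477) = -29738/14477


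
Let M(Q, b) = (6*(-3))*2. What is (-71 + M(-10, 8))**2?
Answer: 11449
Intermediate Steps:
M(Q, b) = -36 (M(Q, b) = -18*2 = -36)
(-71 + M(-10, 8))**2 = (-71 - 36)**2 = (-107)**2 = 11449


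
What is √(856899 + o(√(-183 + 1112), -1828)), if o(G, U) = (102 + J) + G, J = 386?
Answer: √(857387 + √929) ≈ 925.97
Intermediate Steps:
o(G, U) = 488 + G (o(G, U) = (102 + 386) + G = 488 + G)
√(856899 + o(√(-183 + 1112), -1828)) = √(856899 + (488 + √(-183 + 1112))) = √(856899 + (488 + √929)) = √(857387 + √929)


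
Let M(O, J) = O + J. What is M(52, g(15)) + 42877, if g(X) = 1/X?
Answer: 643936/15 ≈ 42929.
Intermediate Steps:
M(O, J) = J + O
M(52, g(15)) + 42877 = (1/15 + 52) + 42877 = 781/15 + 42877 = 643936/15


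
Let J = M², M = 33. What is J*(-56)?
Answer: -60984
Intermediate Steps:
J = 1089 (J = 33² = 1089)
J*(-56) = 1089*(-56) = -60984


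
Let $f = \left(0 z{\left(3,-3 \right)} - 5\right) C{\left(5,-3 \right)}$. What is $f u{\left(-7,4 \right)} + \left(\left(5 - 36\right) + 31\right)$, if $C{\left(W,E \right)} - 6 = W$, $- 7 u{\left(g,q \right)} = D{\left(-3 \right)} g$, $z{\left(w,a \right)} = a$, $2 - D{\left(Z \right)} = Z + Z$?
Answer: $-440$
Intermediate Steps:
$D{\left(Z \right)} = 2 - 2 Z$ ($D{\left(Z \right)} = 2 - \left(Z + Z\right) = 2 - 2 Z$)
$u{\left(g,q \right)} = - \frac{8 g}{7}$ ($u{\left(g,q \right)} = - \frac{\left(2 - -6\right) g}{7} = - \frac{\left(2 + 6\right) g}{7} = - \frac{8 g}{7}$)
$C{\left(W,E \right)} = 6 + W$
$f = -55$ ($f = \left(0 \left(-3\right) - 5\right) \left(6 + 5\right) = \left(0 - 5\right) 11 = \left(-5\right) 11 = -55$)
$f u{\left(-7,4 \right)} + \left(\left(5 - 36\right) + 31\right) = - 55 \left(\left(- \frac{8}{7}\right) \left(-7\right)\right) + \left(\left(5 - 36\right) + 31\right) = \left(-55\right) 8 + \left(-31 + 31\right) = -440 + 0 = -440$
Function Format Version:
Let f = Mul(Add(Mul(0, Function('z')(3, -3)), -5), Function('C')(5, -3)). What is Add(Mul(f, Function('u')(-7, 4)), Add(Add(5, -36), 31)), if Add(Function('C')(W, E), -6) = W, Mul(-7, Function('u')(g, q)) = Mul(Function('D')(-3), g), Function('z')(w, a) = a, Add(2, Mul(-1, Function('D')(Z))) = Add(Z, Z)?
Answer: -440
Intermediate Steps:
Function('D')(Z) = Add(2, Mul(-2, Z)) (Function('D')(Z) = Add(2, Mul(-1, Add(Z, Z))) = Add(2, Mul(-1, Mul(2, Z))) = Add(2, Mul(-2, Z)))
Function('u')(g, q) = Mul(Rational(-8, 7), g) (Function('u')(g, q) = Mul(Rational(-1, 7), Mul(Add(2, Mul(-2, -3)), g)) = Mul(Rational(-1, 7), Mul(Add(2, 6), g)) = Mul(Rational(-1, 7), Mul(8, g)) = Mul(Rational(-8, 7), g))
Function('C')(W, E) = Add(6, W)
f = -55 (f = Mul(Add(Mul(0, -3), -5), Add(6, 5)) = Mul(Add(0, -5), 11) = Mul(-5, 11) = -55)
Add(Mul(f, Function('u')(-7, 4)), Add(Add(5, -36), 31)) = Add(Mul(-55, Mul(Rational(-8, 7), -7)), Add(Add(5, -36), 31)) = Add(Mul(-55, 8), Add(-31, 31)) = Add(-440, 0) = -440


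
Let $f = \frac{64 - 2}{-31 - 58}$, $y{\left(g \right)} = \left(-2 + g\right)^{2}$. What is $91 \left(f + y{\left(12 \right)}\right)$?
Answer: $\frac{804258}{89} \approx 9036.6$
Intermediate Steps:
$f = - \frac{62}{89}$ ($f = \frac{62}{-89} = 62 \left(- \frac{1}{89}\right) = - \frac{62}{89} \approx -0.69663$)
$91 \left(f + y{\left(12 \right)}\right) = 91 \left(- \frac{62}{89} + \left(-2 + 12\right)^{2}\right) = 91 \left(- \frac{62}{89} + 10^{2}\right) = 91 \left(- \frac{62}{89} + 100\right) = 91 \cdot \frac{8838}{89} = \frac{804258}{89}$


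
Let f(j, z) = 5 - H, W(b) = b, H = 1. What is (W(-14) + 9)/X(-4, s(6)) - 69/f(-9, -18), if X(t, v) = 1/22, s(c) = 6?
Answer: -509/4 ≈ -127.25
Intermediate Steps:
X(t, v) = 1/22
f(j, z) = 4 (f(j, z) = 5 - 1*1 = 5 - 1 = 4)
(W(-14) + 9)/X(-4, s(6)) - 69/f(-9, -18) = (-14 + 9)/(1/22) - 69/4 = -5*22 - 69*¼ = -110 - 69/4 = -509/4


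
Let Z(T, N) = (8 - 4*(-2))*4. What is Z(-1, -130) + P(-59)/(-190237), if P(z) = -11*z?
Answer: 12174519/190237 ≈ 63.997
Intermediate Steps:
Z(T, N) = 64 (Z(T, N) = (8 + 8)*4 = 16*4 = 64)
Z(-1, -130) + P(-59)/(-190237) = 64 - 11*(-59)/(-190237) = 64 + 649*(-1/190237) = 64 - 649/190237 = 12174519/190237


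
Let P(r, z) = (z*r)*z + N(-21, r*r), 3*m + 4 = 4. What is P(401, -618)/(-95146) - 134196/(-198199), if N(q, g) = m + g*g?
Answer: -5155165643049259/18857842054 ≈ -2.7337e+5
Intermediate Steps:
m = 0 (m = -4/3 + (⅓)*4 = -4/3 + 4/3 = 0)
N(q, g) = g² (N(q, g) = 0 + g*g = 0 + g² = g²)
P(r, z) = r⁴ + r*z² (P(r, z) = (z*r)*z + (r*r)² = (r*z)*z + (r²)² = r*z² + r⁴ = r⁴ + r*z²)
P(401, -618)/(-95146) - 134196/(-198199) = (401*(401³ + (-618)²))/(-95146) - 134196/(-198199) = (401*(64481201 + 381924))*(-1/95146) - 134196*(-1/198199) = (401*64863125)*(-1/95146) + 134196/198199 = 26010113125*(-1/95146) + 134196/198199 = -26010113125/95146 + 134196/198199 = -5155165643049259/18857842054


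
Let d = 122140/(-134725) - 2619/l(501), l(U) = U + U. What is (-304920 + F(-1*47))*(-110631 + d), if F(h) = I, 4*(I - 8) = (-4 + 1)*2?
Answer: 607186295698385209/17999260 ≈ 3.3734e+10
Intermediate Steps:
I = 13/2 (I = 8 + ((-4 + 1)*2)/4 = 8 + (-3*2)/4 = 8 + (¼)*(-6) = 8 - 3/2 = 13/2 ≈ 6.5000)
l(U) = 2*U
F(h) = 13/2
d = -31681937/8999630 (d = 122140/(-134725) - 2619/(2*501) = 122140*(-1/134725) - 2619/1002 = -24428/26945 - 2619*1/1002 = -24428/26945 - 873/334 = -31681937/8999630 ≈ -3.5204)
(-304920 + F(-1*47))*(-110631 + d) = (-304920 + 13/2)*(-110631 - 31681937/8999630) = -609827/2*(-995669748467/8999630) = 607186295698385209/17999260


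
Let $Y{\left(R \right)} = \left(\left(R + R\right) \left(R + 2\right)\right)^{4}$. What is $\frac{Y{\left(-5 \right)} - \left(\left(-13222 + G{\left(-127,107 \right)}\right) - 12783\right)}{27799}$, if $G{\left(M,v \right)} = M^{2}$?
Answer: $\frac{819876}{27799} \approx 29.493$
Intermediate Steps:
$Y{\left(R \right)} = 16 R^{4} \left(2 + R\right)^{4}$ ($Y{\left(R \right)} = \left(2 R \left(2 + R\right)\right)^{4} = 16 R^{4} \left(2 + R\right)^{4}$)
$\frac{Y{\left(-5 \right)} - \left(\left(-13222 + G{\left(-127,107 \right)}\right) - 12783\right)}{27799} = \frac{16 \left(-5\right)^{4} \left(2 - 5\right)^{4} - \left(\left(-13222 + \left(-127\right)^{2}\right) - 12783\right)}{27799} = \left(16 \cdot 625 \left(-3\right)^{4} - \left(\left(-13222 + 16129\right) - 12783\right)\right) \frac{1}{27799} = \left(16 \cdot 625 \cdot 81 - \left(2907 - 12783\right)\right) \frac{1}{27799} = \left(810000 - -9876\right) \frac{1}{27799} = \left(810000 + 9876\right) \frac{1}{27799} = 819876 \cdot \frac{1}{27799} = \frac{819876}{27799}$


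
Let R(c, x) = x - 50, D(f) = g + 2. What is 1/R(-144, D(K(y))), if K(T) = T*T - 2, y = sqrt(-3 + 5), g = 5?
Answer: -1/43 ≈ -0.023256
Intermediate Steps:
y = sqrt(2) ≈ 1.4142
K(T) = -2 + T**2 (K(T) = T**2 - 2 = -2 + T**2)
D(f) = 7 (D(f) = 5 + 2 = 7)
R(c, x) = -50 + x
1/R(-144, D(K(y))) = 1/(-50 + 7) = 1/(-43) = -1/43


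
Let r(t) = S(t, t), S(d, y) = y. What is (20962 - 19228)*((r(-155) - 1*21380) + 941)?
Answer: -35709996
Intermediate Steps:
r(t) = t
(20962 - 19228)*((r(-155) - 1*21380) + 941) = (20962 - 19228)*((-155 - 1*21380) + 941) = 1734*((-155 - 21380) + 941) = 1734*(-21535 + 941) = 1734*(-20594) = -35709996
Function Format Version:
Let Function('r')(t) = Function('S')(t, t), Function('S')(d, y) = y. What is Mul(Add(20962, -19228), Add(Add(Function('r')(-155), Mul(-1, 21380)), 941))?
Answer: -35709996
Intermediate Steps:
Function('r')(t) = t
Mul(Add(20962, -19228), Add(Add(Function('r')(-155), Mul(-1, 21380)), 941)) = Mul(Add(20962, -19228), Add(Add(-155, Mul(-1, 21380)), 941)) = Mul(1734, Add(Add(-155, -21380), 941)) = Mul(1734, Add(-21535, 941)) = Mul(1734, -20594) = -35709996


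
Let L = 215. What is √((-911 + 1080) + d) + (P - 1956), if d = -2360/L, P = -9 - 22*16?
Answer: -2317 + 3*√32465/43 ≈ -2304.4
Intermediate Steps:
P = -361 (P = -9 - 352 = -361)
d = -472/43 (d = -2360/215 = -2360*1/215 = -472/43 ≈ -10.977)
√((-911 + 1080) + d) + (P - 1956) = √((-911 + 1080) - 472/43) + (-361 - 1956) = √(169 - 472/43) - 2317 = √(6795/43) - 2317 = 3*√32465/43 - 2317 = -2317 + 3*√32465/43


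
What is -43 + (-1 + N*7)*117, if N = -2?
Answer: -1798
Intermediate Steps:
-43 + (-1 + N*7)*117 = -43 + (-1 - 2*7)*117 = -43 + (-1 - 14)*117 = -43 - 15*117 = -43 - 1755 = -1798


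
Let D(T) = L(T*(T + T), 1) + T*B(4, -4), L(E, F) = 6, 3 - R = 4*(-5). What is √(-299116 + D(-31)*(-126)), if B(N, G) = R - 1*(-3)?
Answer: 2*I*√49579 ≈ 445.33*I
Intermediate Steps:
R = 23 (R = 3 - 4*(-5) = 3 - 1*(-20) = 3 + 20 = 23)
B(N, G) = 26 (B(N, G) = 23 - 1*(-3) = 23 + 3 = 26)
D(T) = 6 + 26*T (D(T) = 6 + T*26 = 6 + 26*T)
√(-299116 + D(-31)*(-126)) = √(-299116 + (6 + 26*(-31))*(-126)) = √(-299116 + (6 - 806)*(-126)) = √(-299116 - 800*(-126)) = √(-299116 + 100800) = √(-198316) = 2*I*√49579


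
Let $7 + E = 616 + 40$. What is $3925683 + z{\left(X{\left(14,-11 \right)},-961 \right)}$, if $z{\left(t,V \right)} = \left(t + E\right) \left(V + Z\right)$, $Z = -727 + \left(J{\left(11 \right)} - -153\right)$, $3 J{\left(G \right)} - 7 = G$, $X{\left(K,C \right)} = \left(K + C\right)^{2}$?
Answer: $2919601$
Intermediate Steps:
$X{\left(K,C \right)} = \left(C + K\right)^{2}$
$J{\left(G \right)} = \frac{7}{3} + \frac{G}{3}$
$E = 649$ ($E = -7 + \left(616 + 40\right) = -7 + 656 = 649$)
$Z = -568$ ($Z = -727 + \left(\left(\frac{7}{3} + \frac{1}{3} \cdot 11\right) - -153\right) = -727 + \left(\left(\frac{7}{3} + \frac{11}{3}\right) + 153\right) = -727 + \left(6 + 153\right) = -727 + 159 = -568$)
$z{\left(t,V \right)} = \left(-568 + V\right) \left(649 + t\right)$ ($z{\left(t,V \right)} = \left(t + 649\right) \left(V - 568\right) = \left(649 + t\right) \left(-568 + V\right) = \left(-568 + V\right) \left(649 + t\right)$)
$3925683 + z{\left(X{\left(14,-11 \right)},-961 \right)} = 3925683 - \left(992321 + 1529 \left(-11 + 14\right)^{2}\right) = 3925683 - \left(992321 + 13761\right) = 3925683 - 1006082 = 2919601$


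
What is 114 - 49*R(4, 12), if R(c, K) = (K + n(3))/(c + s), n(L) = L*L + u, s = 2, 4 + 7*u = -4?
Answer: -289/6 ≈ -48.167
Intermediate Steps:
u = -8/7 (u = -4/7 + (⅐)*(-4) = -4/7 - 4/7 = -8/7 ≈ -1.1429)
n(L) = -8/7 + L² (n(L) = L*L - 8/7 = L² - 8/7 = -8/7 + L²)
R(c, K) = (55/7 + K)/(2 + c) (R(c, K) = (K + (-8/7 + 3²))/(c + 2) = (K + (-8/7 + 9))/(2 + c) = (K + 55/7)/(2 + c) = (55/7 + K)/(2 + c))
114 - 49*R(4, 12) = 114 - 49*(55/7 + 12)/(2 + 4) = 114 - 49*139/(6*7) = 114 - 49*139/42 = 114 - 973/6 = -289/6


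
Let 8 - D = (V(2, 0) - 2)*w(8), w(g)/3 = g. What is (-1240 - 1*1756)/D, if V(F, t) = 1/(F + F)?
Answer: -1498/25 ≈ -59.920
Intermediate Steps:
V(F, t) = 1/(2*F)
w(g) = 3*g
D = 50 (D = 8 - ((½)/2 - 2)*3*8 = 8 - ((½)*(½) - 2)*24 = 8 - (¼ - 2)*24 = 8 - (-7)*24/4 = 8 - 1*(-42) = 8 + 42 = 50)
(-1240 - 1*1756)/D = (-1240 - 1*1756)/50 = (-1240 - 1756)*(1/50) = -2996*1/50 = -1498/25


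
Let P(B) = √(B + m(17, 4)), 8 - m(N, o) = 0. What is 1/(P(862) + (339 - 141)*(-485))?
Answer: -3201/307392001 - √870/9221760030 ≈ -1.0417e-5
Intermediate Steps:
m(N, o) = 8 (m(N, o) = 8 - 1*0 = 8 + 0 = 8)
P(B) = √(8 + B) (P(B) = √(B + 8) = √(8 + B))
1/(P(862) + (339 - 141)*(-485)) = 1/(√(8 + 862) + (339 - 141)*(-485)) = 1/(√870 + 198*(-485)) = 1/(√870 - 96030) = 1/(-96030 + √870)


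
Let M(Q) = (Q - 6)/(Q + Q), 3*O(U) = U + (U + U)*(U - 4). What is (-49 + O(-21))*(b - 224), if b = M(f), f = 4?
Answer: -131859/2 ≈ -65930.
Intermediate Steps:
O(U) = U/3 + 2*U*(-4 + U)/3 (O(U) = (U + (U + U)*(U - 4))/3 = (U + (2*U)*(-4 + U))/3 = (U + 2*U*(-4 + U))/3 = U/3 + 2*U*(-4 + U)/3)
M(Q) = (-6 + Q)/(2*Q) (M(Q) = (-6 + Q)/((2*Q)) = (-6 + Q)*(1/(2*Q)) = (-6 + Q)/(2*Q))
b = -¼ (b = (½)*(-6 + 4)/4 = (½)*(¼)*(-2) = -¼ ≈ -0.25000)
(-49 + O(-21))*(b - 224) = (-49 + (⅓)*(-21)*(-7 + 2*(-21)))*(-¼ - 224) = (-49 + (⅓)*(-21)*(-7 - 42))*(-897/4) = (-49 + (⅓)*(-21)*(-49))*(-897/4) = (-49 + 343)*(-897/4) = 294*(-897/4) = -131859/2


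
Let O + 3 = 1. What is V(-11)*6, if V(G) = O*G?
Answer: 132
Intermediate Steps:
O = -2 (O = -3 + 1 = -2)
V(G) = -2*G
V(-11)*6 = -2*(-11)*6 = 22*6 = 132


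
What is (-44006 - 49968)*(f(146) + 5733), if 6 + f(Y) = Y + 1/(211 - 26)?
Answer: -102103314844/185 ≈ -5.5191e+8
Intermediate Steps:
f(Y) = -1109/185 + Y (f(Y) = -6 + (Y + 1/(211 - 26)) = -6 + (Y + 1/185) = -6 + (1/185 + Y) = -1109/185 + Y)
(-44006 - 49968)*(f(146) + 5733) = (-44006 - 49968)*((-1109/185 + 146) + 5733) = -93974*(25901/185 + 5733) = -93974*1086506/185 = -102103314844/185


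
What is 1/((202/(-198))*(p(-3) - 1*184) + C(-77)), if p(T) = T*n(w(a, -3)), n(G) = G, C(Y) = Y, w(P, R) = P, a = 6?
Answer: 99/12779 ≈ 0.0077471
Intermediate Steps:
p(T) = 6*T (p(T) = T*6 = 6*T)
1/((202/(-198))*(p(-3) - 1*184) + C(-77)) = 1/((202/(-198))*(6*(-3) - 1*184) - 77) = 1/((202*(-1/198))*(-18 - 184) - 77) = 1/(-101/99*(-202) - 77) = 1/(20402/99 - 77) = 1/(12779/99) = 99/12779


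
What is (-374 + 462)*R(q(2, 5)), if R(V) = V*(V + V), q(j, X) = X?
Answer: 4400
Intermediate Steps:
R(V) = 2*V² (R(V) = V*(2*V) = 2*V²)
(-374 + 462)*R(q(2, 5)) = (-374 + 462)*(2*5²) = 88*(2*25) = 88*50 = 4400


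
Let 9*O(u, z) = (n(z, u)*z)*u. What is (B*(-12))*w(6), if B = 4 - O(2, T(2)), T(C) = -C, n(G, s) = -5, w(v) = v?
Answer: -128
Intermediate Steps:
O(u, z) = -5*u*z/9 (O(u, z) = ((-5*z)*u)/9 = (-5*u*z)/9 = -5*u*z/9)
B = 16/9 (B = 4 - (-5)*2*(-1*2)/9 = 4 - (-5)*2*(-2)/9 = 4 - 1*20/9 = 4 - 20/9 = 16/9 ≈ 1.7778)
(B*(-12))*w(6) = ((16/9)*(-12))*6 = -64/3*6 = -128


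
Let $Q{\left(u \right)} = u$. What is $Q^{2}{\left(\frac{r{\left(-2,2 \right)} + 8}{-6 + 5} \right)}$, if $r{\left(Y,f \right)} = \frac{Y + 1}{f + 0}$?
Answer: $\frac{225}{4} \approx 56.25$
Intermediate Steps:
$r{\left(Y,f \right)} = \frac{1 + Y}{f}$
$Q^{2}{\left(\frac{r{\left(-2,2 \right)} + 8}{-6 + 5} \right)} = \left(\frac{\frac{1 - 2}{2} + 8}{-6 + 5}\right)^{2} = \left(\frac{\frac{1}{2} \left(-1\right) + 8}{-1}\right)^{2} = \left(\left(- \frac{1}{2} + 8\right) \left(-1\right)\right)^{2} = \left(\frac{15}{2} \left(-1\right)\right)^{2} = \left(- \frac{15}{2}\right)^{2} = \frac{225}{4}$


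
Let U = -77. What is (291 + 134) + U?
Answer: 348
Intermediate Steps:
(291 + 134) + U = (291 + 134) - 77 = 425 - 77 = 348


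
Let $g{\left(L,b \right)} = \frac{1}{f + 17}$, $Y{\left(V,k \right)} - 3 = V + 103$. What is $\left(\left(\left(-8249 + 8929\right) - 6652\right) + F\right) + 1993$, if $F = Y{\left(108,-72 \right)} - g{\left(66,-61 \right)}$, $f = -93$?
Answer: $- \frac{286139}{76} \approx -3765.0$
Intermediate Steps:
$Y{\left(V,k \right)} = 106 + V$ ($Y{\left(V,k \right)} = 3 + \left(V + 103\right) = 3 + \left(103 + V\right) = 106 + V$)
$g{\left(L,b \right)} = - \frac{1}{76}$ ($g{\left(L,b \right)} = \frac{1}{-93 + 17} = \frac{1}{-76} = - \frac{1}{76}$)
$F = \frac{16265}{76}$ ($F = \left(106 + 108\right) - - \frac{1}{76} = 214 + \frac{1}{76} = \frac{16265}{76} \approx 214.01$)
$\left(\left(\left(-8249 + 8929\right) - 6652\right) + F\right) + 1993 = \left(\left(\left(-8249 + 8929\right) - 6652\right) + \frac{16265}{76}\right) + 1993 = \left(\left(680 - 6652\right) + \frac{16265}{76}\right) + 1993 = \left(-5972 + \frac{16265}{76}\right) + 1993 = - \frac{437607}{76} + 1993 = - \frac{286139}{76}$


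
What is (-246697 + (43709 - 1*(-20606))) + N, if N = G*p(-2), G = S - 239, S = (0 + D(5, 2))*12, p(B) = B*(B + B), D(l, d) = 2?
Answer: -184102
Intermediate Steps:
p(B) = 2*B**2 (p(B) = B*(2*B) = 2*B**2)
S = 24 (S = (0 + 2)*12 = 2*12 = 24)
G = -215 (G = 24 - 239 = -215)
N = -1720 (N = -430*(-2)**2 = -430*4 = -215*8 = -1720)
(-246697 + (43709 - 1*(-20606))) + N = (-246697 + (43709 - 1*(-20606))) - 1720 = (-246697 + (43709 + 20606)) - 1720 = (-246697 + 64315) - 1720 = -182382 - 1720 = -184102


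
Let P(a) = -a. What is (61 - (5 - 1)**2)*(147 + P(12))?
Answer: 6075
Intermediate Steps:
(61 - (5 - 1)**2)*(147 + P(12)) = (61 - (5 - 1)**2)*(147 - 1*12) = (61 - 1*4**2)*(147 - 12) = (61 - 1*16)*135 = (61 - 16)*135 = 45*135 = 6075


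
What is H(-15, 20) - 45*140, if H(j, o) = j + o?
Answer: -6295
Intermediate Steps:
H(-15, 20) - 45*140 = (-15 + 20) - 45*140 = 5 - 6300 = -6295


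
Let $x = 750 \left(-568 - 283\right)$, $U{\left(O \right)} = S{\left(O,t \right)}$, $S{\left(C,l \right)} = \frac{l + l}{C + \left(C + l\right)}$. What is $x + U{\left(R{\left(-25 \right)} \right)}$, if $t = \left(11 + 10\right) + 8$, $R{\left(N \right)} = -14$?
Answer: $-638192$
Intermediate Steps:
$t = 29$ ($t = 21 + 8 = 29$)
$S{\left(C,l \right)} = \frac{2 l}{l + 2 C}$
$U{\left(O \right)} = \frac{58}{29 + 2 O}$ ($U{\left(O \right)} = 2 \cdot 29 \frac{1}{29 + 2 O} = \frac{58}{29 + 2 O}$)
$x = -638250$ ($x = 750 \left(-851\right) = -638250$)
$x + U{\left(R{\left(-25 \right)} \right)} = -638250 + \frac{58}{29 + 2 \left(-14\right)} = -638250 + \frac{58}{29 - 28} = -638250 + \frac{58}{1} = -638250 + 58 \cdot 1 = -638250 + 58 = -638192$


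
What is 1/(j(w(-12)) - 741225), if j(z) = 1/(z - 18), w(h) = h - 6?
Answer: -36/26684101 ≈ -1.3491e-6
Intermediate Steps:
w(h) = -6 + h
j(z) = 1/(-18 + z)
1/(j(w(-12)) - 741225) = 1/(1/(-18 + (-6 - 12)) - 741225) = 1/(1/(-18 - 18) - 741225) = 1/(1/(-36) - 741225) = 1/(-1/36 - 741225) = 1/(-26684101/36) = -36/26684101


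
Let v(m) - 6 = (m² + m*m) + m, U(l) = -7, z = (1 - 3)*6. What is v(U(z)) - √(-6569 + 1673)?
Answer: 97 - 12*I*√34 ≈ 97.0 - 69.971*I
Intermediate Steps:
z = -12 (z = -2*6 = -12)
v(m) = 6 + m + 2*m² (v(m) = 6 + ((m² + m*m) + m) = 6 + ((m² + m²) + m) = 6 + (2*m² + m) = 6 + (m + 2*m²) = 6 + m + 2*m²)
v(U(z)) - √(-6569 + 1673) = (6 - 7 + 2*(-7)²) - √(-6569 + 1673) = (6 - 7 + 2*49) - √(-4896) = (6 - 7 + 98) - 12*I*√34 = 97 - 12*I*√34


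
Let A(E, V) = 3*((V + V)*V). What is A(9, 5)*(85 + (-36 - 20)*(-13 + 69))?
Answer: -457650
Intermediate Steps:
A(E, V) = 6*V**2 (A(E, V) = 3*((2*V)*V) = 3*(2*V**2) = 6*V**2)
A(9, 5)*(85 + (-36 - 20)*(-13 + 69)) = (6*5**2)*(85 + (-36 - 20)*(-13 + 69)) = (6*25)*(85 - 56*56) = 150*(85 - 3136) = 150*(-3051) = -457650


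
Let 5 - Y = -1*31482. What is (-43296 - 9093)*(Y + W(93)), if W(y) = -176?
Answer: -1640351979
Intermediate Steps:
Y = 31487 (Y = 5 - (-1)*31482 = 5 - 1*(-31482) = 5 + 31482 = 31487)
(-43296 - 9093)*(Y + W(93)) = (-43296 - 9093)*(31487 - 176) = -52389*31311 = -1640351979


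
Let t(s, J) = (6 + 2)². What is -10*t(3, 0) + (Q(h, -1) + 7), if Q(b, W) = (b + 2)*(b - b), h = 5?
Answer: -633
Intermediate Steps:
t(s, J) = 64 (t(s, J) = 8² = 64)
Q(b, W) = 0 (Q(b, W) = (2 + b)*0 = 0)
-10*t(3, 0) + (Q(h, -1) + 7) = -10*64 + (0 + 7) = -640 + 7 = -633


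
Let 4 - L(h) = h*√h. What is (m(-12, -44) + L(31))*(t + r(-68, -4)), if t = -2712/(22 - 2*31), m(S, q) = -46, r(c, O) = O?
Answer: -13398/5 - 9889*√31/5 ≈ -13692.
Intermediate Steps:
t = 339/5 (t = -2712/(22 - 62) = -2712/(-40) = -2712*(-1/40) = 339/5 ≈ 67.800)
L(h) = 4 - h^(3/2) (L(h) = 4 - h*√h = 4 - h^(3/2))
(m(-12, -44) + L(31))*(t + r(-68, -4)) = (-46 + (4 - 31^(3/2)))*(339/5 - 4) = (-46 + (4 - 31*√31))*(319/5) = (-42 - 31*√31)*(319/5) = -13398/5 - 9889*√31/5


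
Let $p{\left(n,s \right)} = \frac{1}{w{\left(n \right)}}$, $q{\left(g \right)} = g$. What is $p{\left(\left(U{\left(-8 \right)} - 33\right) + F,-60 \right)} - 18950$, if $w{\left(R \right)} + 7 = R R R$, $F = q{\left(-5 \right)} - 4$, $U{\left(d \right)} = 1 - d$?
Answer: $- \frac{681138801}{35944} \approx -18950.0$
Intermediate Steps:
$F = -9$ ($F = -5 - 4 = -9$)
$w{\left(R \right)} = -7 + R^{3}$ ($w{\left(R \right)} = -7 + R R R = -7 + R^{2} R = -7 + R^{3}$)
$p{\left(n,s \right)} = \frac{1}{-7 + n^{3}}$
$p{\left(\left(U{\left(-8 \right)} - 33\right) + F,-60 \right)} - 18950 = \frac{1}{-7 + \left(\left(\left(1 - -8\right) - 33\right) - 9\right)^{3}} - 18950 = \frac{1}{-7 + \left(\left(\left(1 + 8\right) - 33\right) - 9\right)^{3}} - 18950 = \frac{1}{-7 + \left(\left(9 - 33\right) - 9\right)^{3}} - 18950 = \frac{1}{-7 + \left(-24 - 9\right)^{3}} - 18950 = \frac{1}{-7 + \left(-33\right)^{3}} - 18950 = \frac{1}{-7 - 35937} - 18950 = \frac{1}{-35944} - 18950 = - \frac{1}{35944} - 18950 = - \frac{681138801}{35944}$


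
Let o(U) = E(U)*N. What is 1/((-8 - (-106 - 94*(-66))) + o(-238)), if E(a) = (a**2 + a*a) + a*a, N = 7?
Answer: 1/1183418 ≈ 8.4501e-7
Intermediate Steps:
E(a) = 3*a**2 (E(a) = (a**2 + a**2) + a**2 = 2*a**2 + a**2 = 3*a**2)
o(U) = 21*U**2 (o(U) = (3*U**2)*7 = 21*U**2)
1/((-8 - (-106 - 94*(-66))) + o(-238)) = 1/((-8 - (-106 - 94*(-66))) + 21*(-238)**2) = 1/((-8 - (-106 + 6204)) + 21*56644) = 1/((-8 - 1*6098) + 1189524) = 1/((-8 - 6098) + 1189524) = 1/(-6106 + 1189524) = 1/1183418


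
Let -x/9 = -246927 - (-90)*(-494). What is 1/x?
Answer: 1/2622483 ≈ 3.8132e-7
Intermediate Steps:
x = 2622483 (x = -9*(-246927 - (-90)*(-494)) = -9*(-246927 - 1*44460) = -9*(-246927 - 44460) = -9*(-291387) = 2622483)
1/x = 1/2622483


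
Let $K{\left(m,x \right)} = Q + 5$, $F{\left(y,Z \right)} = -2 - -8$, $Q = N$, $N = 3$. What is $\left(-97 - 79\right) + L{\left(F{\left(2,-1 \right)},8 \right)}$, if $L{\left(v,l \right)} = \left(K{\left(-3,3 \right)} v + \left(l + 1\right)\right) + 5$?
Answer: $-114$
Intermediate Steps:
$Q = 3$
$F{\left(y,Z \right)} = 6$ ($F{\left(y,Z \right)} = -2 + 8 = 6$)
$K{\left(m,x \right)} = 8$ ($K{\left(m,x \right)} = 3 + 5 = 8$)
$L{\left(v,l \right)} = 6 + l + 8 v$ ($L{\left(v,l \right)} = \left(8 v + \left(l + 1\right)\right) + 5 = \left(8 v + \left(1 + l\right)\right) + 5 = \left(1 + l + 8 v\right) + 5 = 6 + l + 8 v$)
$\left(-97 - 79\right) + L{\left(F{\left(2,-1 \right)},8 \right)} = \left(-97 - 79\right) + \left(6 + 8 + 8 \cdot 6\right) = -176 + \left(6 + 8 + 48\right) = -176 + 62 = -114$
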